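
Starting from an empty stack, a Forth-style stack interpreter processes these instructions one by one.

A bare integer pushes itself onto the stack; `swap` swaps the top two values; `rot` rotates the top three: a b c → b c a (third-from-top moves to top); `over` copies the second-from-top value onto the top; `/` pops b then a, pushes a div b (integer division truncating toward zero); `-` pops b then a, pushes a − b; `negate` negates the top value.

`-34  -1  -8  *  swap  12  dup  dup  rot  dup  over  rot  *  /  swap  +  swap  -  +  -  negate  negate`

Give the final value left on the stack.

42

-34    → -34
-1     → -34 -1
-8     → -34 -1 -8
*      → -34 8
swap   → 8 -34
12     → 8 -34 12
dup    → 8 -34 12 12
dup    → 8 -34 12 12 12
rot    → 8 -34 12 12 12
dup    → 8 -34 12 12 12 12
over   → 8 -34 12 12 12 12 12
rot    → 8 -34 12 12 12 12 12
*      → 8 -34 12 12 12 144
/      → 8 -34 12 12 0
swap   → 8 -34 12 0 12
+      → 8 -34 12 12
swap   → 8 -34 12 12
-      → 8 -34 0
+      → 8 -34
-      → 42
negate → -42
negate → 42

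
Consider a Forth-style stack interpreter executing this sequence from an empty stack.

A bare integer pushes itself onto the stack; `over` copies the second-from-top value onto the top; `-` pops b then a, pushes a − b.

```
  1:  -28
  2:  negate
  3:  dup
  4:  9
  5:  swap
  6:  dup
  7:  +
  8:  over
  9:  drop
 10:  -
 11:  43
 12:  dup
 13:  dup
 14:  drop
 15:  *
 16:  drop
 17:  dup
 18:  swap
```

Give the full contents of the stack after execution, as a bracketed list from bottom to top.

-28    → -28
negate → 28
dup    → 28 28
9      → 28 28 9
swap   → 28 9 28
dup    → 28 9 28 28
+      → 28 9 56
over   → 28 9 56 9
drop   → 28 9 56
-      → 28 -47
43     → 28 -47 43
dup    → 28 -47 43 43
dup    → 28 -47 43 43 43
drop   → 28 -47 43 43
*      → 28 -47 1849
drop   → 28 -47
dup    → 28 -47 -47
swap   → 28 -47 -47

[28, -47, -47]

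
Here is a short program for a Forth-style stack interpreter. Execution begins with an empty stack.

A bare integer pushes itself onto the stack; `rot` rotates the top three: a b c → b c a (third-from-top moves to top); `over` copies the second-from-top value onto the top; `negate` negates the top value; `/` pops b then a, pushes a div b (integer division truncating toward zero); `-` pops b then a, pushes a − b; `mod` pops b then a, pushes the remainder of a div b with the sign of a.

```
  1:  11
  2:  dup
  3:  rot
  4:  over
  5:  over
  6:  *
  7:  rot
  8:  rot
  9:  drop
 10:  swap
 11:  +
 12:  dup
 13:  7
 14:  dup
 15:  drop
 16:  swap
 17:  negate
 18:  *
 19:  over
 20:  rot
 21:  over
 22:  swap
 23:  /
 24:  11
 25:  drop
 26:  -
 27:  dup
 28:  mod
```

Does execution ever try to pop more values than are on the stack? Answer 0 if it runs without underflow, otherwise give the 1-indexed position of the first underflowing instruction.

3

11   [11]
dup  [11, 11]
rot  — needs 3 operands, stack has 2 → underflow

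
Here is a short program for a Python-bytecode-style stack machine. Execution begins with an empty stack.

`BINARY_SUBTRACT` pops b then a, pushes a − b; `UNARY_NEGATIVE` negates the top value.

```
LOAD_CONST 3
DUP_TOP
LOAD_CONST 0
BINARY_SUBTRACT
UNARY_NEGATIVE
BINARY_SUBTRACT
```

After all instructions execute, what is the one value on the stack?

LOAD_CONST 3    -> [3]
DUP_TOP         -> [3, 3]
LOAD_CONST 0    -> [3, 3, 0]
BINARY_SUBTRACT -> [3, 3]
UNARY_NEGATIVE  -> [3, -3]
BINARY_SUBTRACT -> [6]

6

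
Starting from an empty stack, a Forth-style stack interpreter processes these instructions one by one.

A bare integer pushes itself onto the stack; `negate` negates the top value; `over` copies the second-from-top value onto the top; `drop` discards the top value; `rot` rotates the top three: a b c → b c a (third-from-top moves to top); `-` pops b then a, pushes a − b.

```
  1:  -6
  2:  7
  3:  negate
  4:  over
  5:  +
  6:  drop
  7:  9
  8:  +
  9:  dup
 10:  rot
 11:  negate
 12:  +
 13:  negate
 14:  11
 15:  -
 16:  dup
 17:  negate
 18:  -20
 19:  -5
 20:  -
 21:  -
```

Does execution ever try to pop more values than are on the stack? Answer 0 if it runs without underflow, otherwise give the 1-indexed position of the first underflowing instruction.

10

-6     -> [-6]
7      -> [-6, 7]
negate -> [-6, -7]
over   -> [-6, -7, -6]
+      -> [-6, -13]
drop   -> [-6]
9      -> [-6, 9]
+      -> [3]
dup    -> [3, 3]
rot  — needs 3 operands, stack has 2 → underflow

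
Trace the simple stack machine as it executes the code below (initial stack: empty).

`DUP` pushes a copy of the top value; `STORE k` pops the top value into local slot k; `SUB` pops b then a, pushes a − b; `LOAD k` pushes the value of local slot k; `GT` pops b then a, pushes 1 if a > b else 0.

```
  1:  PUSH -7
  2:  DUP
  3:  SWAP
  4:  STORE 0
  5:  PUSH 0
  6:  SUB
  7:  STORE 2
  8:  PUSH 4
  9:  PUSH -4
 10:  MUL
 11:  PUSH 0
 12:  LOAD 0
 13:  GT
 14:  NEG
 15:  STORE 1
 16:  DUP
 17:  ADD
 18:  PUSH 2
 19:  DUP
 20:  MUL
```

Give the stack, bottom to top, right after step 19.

[-32, 2, 2]

PUSH -7 -> [-7]
DUP     -> [-7, -7]
SWAP    -> [-7, -7]
STORE 0 -> [-7]
PUSH 0  -> [-7, 0]
SUB     -> [-7]
STORE 2 -> []
PUSH 4  -> [4]
PUSH -4 -> [4, -4]
MUL     -> [-16]
PUSH 0  -> [-16, 0]
LOAD 0  -> [-16, 0, -7]
GT      -> [-16, 1]
NEG     -> [-16, -1]
STORE 1 -> [-16]
DUP     -> [-16, -16]
ADD     -> [-32]
PUSH 2  -> [-32, 2]
DUP     -> [-32, 2, 2]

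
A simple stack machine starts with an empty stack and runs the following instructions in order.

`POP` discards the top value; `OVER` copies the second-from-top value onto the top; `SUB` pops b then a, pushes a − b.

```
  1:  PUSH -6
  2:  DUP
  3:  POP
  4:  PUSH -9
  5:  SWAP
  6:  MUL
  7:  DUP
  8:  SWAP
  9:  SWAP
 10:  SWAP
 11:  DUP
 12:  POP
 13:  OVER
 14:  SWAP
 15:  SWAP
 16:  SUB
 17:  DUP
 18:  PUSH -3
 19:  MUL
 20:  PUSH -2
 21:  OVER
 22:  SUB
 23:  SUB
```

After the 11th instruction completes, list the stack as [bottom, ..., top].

[54, 54, 54]

PUSH -6 -> [-6]
DUP     -> [-6, -6]
POP     -> [-6]
PUSH -9 -> [-6, -9]
SWAP    -> [-9, -6]
MUL     -> [54]
DUP     -> [54, 54]
SWAP    -> [54, 54]
SWAP    -> [54, 54]
SWAP    -> [54, 54]
DUP     -> [54, 54, 54]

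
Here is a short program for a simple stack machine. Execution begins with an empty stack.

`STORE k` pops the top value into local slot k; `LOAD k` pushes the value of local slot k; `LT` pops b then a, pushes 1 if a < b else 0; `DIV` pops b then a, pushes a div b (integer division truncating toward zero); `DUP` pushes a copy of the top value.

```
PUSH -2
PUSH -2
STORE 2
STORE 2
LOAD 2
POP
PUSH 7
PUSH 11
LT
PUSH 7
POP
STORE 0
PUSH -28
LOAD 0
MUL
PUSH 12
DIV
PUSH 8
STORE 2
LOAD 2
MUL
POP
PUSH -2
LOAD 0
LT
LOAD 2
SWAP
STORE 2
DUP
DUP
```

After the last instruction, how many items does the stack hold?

PUSH -2   [-2]
PUSH -2   [-2, -2]
STORE 2   [-2]
STORE 2   []
LOAD 2    [-2]
POP       []
PUSH 7    [7]
PUSH 11   [7, 11]
LT        [1]
PUSH 7    [1, 7]
POP       [1]
STORE 0   []
PUSH -28  [-28]
LOAD 0    [-28, 1]
MUL       [-28]
PUSH 12   [-28, 12]
DIV       [-2]
PUSH 8    [-2, 8]
STORE 2   [-2]
LOAD 2    [-2, 8]
MUL       [-16]
POP       []
PUSH -2   [-2]
LOAD 0    [-2, 1]
LT        [1]
LOAD 2    [1, 8]
SWAP      [8, 1]
STORE 2   [8]
DUP       [8, 8]
DUP       [8, 8, 8]

3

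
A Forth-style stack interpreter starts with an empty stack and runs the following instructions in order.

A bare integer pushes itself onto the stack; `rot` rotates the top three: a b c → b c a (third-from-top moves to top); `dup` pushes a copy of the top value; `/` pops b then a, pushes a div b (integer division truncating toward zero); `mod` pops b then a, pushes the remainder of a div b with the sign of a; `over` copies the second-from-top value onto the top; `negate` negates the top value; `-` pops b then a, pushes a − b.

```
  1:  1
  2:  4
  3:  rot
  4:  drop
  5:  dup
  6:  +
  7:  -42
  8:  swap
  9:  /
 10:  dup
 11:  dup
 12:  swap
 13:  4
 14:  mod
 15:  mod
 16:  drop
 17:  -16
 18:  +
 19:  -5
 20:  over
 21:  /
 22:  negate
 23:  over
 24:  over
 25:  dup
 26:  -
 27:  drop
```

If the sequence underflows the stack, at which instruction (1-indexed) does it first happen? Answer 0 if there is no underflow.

1 → [1]
4 → [1, 4]
rot  — needs 3 operands, stack has 2 → underflow

3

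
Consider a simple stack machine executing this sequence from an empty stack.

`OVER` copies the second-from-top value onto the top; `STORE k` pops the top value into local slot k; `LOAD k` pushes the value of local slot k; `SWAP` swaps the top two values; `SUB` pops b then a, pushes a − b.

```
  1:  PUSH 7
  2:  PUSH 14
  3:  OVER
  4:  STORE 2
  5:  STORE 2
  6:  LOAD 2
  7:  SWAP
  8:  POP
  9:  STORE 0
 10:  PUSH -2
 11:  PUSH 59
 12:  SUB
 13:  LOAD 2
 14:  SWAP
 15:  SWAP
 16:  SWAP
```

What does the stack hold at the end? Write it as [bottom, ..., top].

[14, -61]

PUSH 7  -> 7
PUSH 14 -> 7 14
OVER    -> 7 14 7
STORE 2 -> 7 14
STORE 2 -> 7
LOAD 2  -> 7 14
SWAP    -> 14 7
POP     -> 14
STORE 0 -> (empty)
PUSH -2 -> -2
PUSH 59 -> -2 59
SUB     -> -61
LOAD 2  -> -61 14
SWAP    -> 14 -61
SWAP    -> -61 14
SWAP    -> 14 -61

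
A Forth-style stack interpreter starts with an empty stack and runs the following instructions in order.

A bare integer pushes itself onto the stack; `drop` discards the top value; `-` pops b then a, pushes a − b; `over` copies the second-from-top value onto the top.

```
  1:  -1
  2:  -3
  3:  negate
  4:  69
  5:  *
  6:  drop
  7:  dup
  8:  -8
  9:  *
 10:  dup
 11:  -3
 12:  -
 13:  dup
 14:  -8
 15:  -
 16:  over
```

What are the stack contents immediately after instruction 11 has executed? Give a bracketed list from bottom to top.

[-1, 8, 8, -3]

-1     : -1
-3     : -1 -3
negate : -1 3
69     : -1 3 69
*      : -1 207
drop   : -1
dup    : -1 -1
-8     : -1 -1 -8
*      : -1 8
dup    : -1 8 8
-3     : -1 8 8 -3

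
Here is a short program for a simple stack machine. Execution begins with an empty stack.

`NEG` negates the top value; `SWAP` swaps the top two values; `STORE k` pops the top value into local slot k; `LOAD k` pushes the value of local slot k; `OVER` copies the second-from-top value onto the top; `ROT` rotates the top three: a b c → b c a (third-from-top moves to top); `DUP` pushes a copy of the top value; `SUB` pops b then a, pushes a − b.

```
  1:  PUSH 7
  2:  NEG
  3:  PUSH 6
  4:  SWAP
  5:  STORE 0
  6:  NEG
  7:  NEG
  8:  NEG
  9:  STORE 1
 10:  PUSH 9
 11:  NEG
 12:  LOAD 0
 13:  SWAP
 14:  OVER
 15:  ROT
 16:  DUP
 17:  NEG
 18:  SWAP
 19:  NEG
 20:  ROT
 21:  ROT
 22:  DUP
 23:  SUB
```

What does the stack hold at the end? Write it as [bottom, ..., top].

PUSH 7  → [7]
NEG     → [-7]
PUSH 6  → [-7, 6]
SWAP    → [6, -7]
STORE 0 → [6]
NEG     → [-6]
NEG     → [6]
NEG     → [-6]
STORE 1 → []
PUSH 9  → [9]
NEG     → [-9]
LOAD 0  → [-9, -7]
SWAP    → [-7, -9]
OVER    → [-7, -9, -7]
ROT     → [-9, -7, -7]
DUP     → [-9, -7, -7, -7]
NEG     → [-9, -7, -7, 7]
SWAP    → [-9, -7, 7, -7]
NEG     → [-9, -7, 7, 7]
ROT     → [-9, 7, 7, -7]
ROT     → [-9, 7, -7, 7]
DUP     → [-9, 7, -7, 7, 7]
SUB     → [-9, 7, -7, 0]

[-9, 7, -7, 0]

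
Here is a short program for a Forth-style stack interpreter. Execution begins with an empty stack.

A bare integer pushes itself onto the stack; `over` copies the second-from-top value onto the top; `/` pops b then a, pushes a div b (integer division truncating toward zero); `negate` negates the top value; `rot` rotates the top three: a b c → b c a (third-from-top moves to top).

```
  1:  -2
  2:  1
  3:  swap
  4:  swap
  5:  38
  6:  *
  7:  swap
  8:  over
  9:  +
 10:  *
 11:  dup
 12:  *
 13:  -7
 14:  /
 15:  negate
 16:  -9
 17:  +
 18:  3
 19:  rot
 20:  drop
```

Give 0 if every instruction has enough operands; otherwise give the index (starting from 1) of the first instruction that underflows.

19

-2     -> [-2]
1      -> [-2, 1]
swap   -> [1, -2]
swap   -> [-2, 1]
38     -> [-2, 1, 38]
*      -> [-2, 38]
swap   -> [38, -2]
over   -> [38, -2, 38]
+      -> [38, 36]
*      -> [1368]
dup    -> [1368, 1368]
*      -> [1871424]
-7     -> [1871424, -7]
/      -> [-267346]
negate -> [267346]
-9     -> [267346, -9]
+      -> [267337]
3      -> [267337, 3]
rot  — needs 3 operands, stack has 2 → underflow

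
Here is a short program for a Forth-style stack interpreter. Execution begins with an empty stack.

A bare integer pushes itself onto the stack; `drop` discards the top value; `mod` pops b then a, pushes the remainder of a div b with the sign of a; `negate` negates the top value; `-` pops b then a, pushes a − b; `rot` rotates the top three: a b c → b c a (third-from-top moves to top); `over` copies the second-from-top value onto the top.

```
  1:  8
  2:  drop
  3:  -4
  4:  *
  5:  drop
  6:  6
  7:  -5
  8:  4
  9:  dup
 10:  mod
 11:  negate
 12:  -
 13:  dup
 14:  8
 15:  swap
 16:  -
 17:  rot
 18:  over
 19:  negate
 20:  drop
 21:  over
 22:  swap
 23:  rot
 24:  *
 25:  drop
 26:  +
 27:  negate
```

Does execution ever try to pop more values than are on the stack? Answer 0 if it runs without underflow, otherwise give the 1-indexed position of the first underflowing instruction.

8    → [8]
drop → []
-4   → [-4]
*  — needs 2 operands, stack has 1 → underflow

4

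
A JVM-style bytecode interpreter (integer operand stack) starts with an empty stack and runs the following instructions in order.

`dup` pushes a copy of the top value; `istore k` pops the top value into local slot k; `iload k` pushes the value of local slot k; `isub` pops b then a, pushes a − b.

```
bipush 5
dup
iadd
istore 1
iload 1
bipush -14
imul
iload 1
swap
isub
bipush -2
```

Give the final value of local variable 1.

10

bipush 5   : 5
dup        : 5 5
iadd       : 10
istore 1   : (empty)
iload 1    : 10
bipush -14 : 10 -14
imul       : -140
iload 1    : -140 10
swap       : 10 -140
isub       : 150
bipush -2  : 150 -2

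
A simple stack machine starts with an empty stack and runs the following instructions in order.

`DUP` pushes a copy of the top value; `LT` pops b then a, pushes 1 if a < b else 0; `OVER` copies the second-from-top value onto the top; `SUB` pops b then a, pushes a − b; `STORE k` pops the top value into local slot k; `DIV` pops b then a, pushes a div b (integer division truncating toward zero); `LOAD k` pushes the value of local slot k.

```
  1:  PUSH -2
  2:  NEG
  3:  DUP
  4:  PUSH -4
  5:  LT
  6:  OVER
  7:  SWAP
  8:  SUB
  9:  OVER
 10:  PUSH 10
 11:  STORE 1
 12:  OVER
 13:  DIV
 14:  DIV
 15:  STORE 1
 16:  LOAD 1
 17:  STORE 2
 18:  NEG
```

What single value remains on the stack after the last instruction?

PUSH -2 -> -2
NEG     -> 2
DUP     -> 2 2
PUSH -4 -> 2 2 -4
LT      -> 2 0
OVER    -> 2 0 2
SWAP    -> 2 2 0
SUB     -> 2 2
OVER    -> 2 2 2
PUSH 10 -> 2 2 2 10
STORE 1 -> 2 2 2
OVER    -> 2 2 2 2
DIV     -> 2 2 1
DIV     -> 2 2
STORE 1 -> 2
LOAD 1  -> 2 2
STORE 2 -> 2
NEG     -> -2

-2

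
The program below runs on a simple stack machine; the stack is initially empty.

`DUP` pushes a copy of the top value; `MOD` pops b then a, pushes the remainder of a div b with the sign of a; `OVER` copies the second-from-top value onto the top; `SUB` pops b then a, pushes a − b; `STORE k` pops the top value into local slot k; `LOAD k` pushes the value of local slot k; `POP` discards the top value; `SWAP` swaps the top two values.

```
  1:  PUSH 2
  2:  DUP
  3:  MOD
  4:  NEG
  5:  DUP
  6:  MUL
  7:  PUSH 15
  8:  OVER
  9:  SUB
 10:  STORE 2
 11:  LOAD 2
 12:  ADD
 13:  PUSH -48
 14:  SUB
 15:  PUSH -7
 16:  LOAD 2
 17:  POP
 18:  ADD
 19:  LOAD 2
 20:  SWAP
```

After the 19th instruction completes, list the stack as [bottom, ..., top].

[56, 15]

PUSH 2   -> 2
DUP      -> 2 2
MOD      -> 0
NEG      -> 0
DUP      -> 0 0
MUL      -> 0
PUSH 15  -> 0 15
OVER     -> 0 15 0
SUB      -> 0 15
STORE 2  -> 0
LOAD 2   -> 0 15
ADD      -> 15
PUSH -48 -> 15 -48
SUB      -> 63
PUSH -7  -> 63 -7
LOAD 2   -> 63 -7 15
POP      -> 63 -7
ADD      -> 56
LOAD 2   -> 56 15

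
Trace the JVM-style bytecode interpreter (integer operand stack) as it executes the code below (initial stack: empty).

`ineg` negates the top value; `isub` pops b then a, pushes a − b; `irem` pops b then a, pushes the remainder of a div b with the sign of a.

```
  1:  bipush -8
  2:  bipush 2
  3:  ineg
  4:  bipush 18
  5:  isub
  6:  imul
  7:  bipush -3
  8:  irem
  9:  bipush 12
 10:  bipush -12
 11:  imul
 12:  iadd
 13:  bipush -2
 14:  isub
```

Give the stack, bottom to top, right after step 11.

bipush -8  -> -8
bipush 2   -> -8 2
ineg       -> -8 -2
bipush 18  -> -8 -2 18
isub       -> -8 -20
imul       -> 160
bipush -3  -> 160 -3
irem       -> 1
bipush 12  -> 1 12
bipush -12 -> 1 12 -12
imul       -> 1 -144

[1, -144]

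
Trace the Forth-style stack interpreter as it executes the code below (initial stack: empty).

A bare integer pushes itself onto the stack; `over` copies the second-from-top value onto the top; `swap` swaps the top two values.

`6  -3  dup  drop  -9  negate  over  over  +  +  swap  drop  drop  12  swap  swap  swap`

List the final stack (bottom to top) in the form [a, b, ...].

6       6
-3      6 -3
dup     6 -3 -3
drop    6 -3
-9      6 -3 -9
negate  6 -3 9
over    6 -3 9 -3
over    6 -3 9 -3 9
+       6 -3 9 6
+       6 -3 15
swap    6 15 -3
drop    6 15
drop    6
12      6 12
swap    12 6
swap    6 12
swap    12 6

[12, 6]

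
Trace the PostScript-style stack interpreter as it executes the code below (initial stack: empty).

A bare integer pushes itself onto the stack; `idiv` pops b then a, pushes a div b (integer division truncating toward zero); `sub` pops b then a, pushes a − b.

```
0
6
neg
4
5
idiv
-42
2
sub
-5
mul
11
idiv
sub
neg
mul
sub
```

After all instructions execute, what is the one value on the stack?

0    -> 0
6    -> 0 6
neg  -> 0 -6
4    -> 0 -6 4
5    -> 0 -6 4 5
idiv -> 0 -6 0
-42  -> 0 -6 0 -42
2    -> 0 -6 0 -42 2
sub  -> 0 -6 0 -44
-5   -> 0 -6 0 -44 -5
mul  -> 0 -6 0 220
11   -> 0 -6 0 220 11
idiv -> 0 -6 0 20
sub  -> 0 -6 -20
neg  -> 0 -6 20
mul  -> 0 -120
sub  -> 120

120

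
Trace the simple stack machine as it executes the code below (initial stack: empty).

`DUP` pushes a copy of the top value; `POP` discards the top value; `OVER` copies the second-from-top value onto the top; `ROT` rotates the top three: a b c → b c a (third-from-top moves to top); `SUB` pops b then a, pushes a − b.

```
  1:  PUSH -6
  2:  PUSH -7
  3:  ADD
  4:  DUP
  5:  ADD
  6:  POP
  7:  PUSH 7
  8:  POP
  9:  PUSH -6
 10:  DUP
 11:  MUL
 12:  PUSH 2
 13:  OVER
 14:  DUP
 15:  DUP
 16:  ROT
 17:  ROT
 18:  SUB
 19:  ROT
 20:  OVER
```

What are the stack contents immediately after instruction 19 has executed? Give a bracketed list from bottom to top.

[36, 36, 0, 2]

PUSH -6 -> -6
PUSH -7 -> -6 -7
ADD     -> -13
DUP     -> -13 -13
ADD     -> -26
POP     -> (empty)
PUSH 7  -> 7
POP     -> (empty)
PUSH -6 -> -6
DUP     -> -6 -6
MUL     -> 36
PUSH 2  -> 36 2
OVER    -> 36 2 36
DUP     -> 36 2 36 36
DUP     -> 36 2 36 36 36
ROT     -> 36 2 36 36 36
ROT     -> 36 2 36 36 36
SUB     -> 36 2 36 0
ROT     -> 36 36 0 2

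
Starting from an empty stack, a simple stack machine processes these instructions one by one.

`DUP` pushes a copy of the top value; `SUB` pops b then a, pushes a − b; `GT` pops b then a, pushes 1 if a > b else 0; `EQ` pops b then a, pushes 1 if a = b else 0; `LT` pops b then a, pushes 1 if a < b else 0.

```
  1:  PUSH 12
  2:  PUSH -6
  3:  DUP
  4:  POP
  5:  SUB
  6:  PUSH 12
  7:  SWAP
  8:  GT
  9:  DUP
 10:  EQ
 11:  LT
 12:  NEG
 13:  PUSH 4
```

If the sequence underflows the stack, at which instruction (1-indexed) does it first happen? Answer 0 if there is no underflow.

11

PUSH 12 -> [12]
PUSH -6 -> [12, -6]
DUP     -> [12, -6, -6]
POP     -> [12, -6]
SUB     -> [18]
PUSH 12 -> [18, 12]
SWAP    -> [12, 18]
GT      -> [0]
DUP     -> [0, 0]
EQ      -> [1]
LT  — needs 2 operands, stack has 1 → underflow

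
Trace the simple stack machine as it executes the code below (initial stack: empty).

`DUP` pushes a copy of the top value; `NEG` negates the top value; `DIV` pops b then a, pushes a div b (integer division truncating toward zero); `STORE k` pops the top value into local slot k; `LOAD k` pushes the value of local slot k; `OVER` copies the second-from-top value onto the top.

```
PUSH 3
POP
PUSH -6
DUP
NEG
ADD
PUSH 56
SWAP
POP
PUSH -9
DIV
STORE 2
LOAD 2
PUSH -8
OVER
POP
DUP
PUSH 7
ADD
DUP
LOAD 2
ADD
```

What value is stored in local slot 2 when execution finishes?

PUSH 3  → 3
POP     → (empty)
PUSH -6 → -6
DUP     → -6 -6
NEG     → -6 6
ADD     → 0
PUSH 56 → 0 56
SWAP    → 56 0
POP     → 56
PUSH -9 → 56 -9
DIV     → -6
STORE 2 → (empty)
LOAD 2  → -6
PUSH -8 → -6 -8
OVER    → -6 -8 -6
POP     → -6 -8
DUP     → -6 -8 -8
PUSH 7  → -6 -8 -8 7
ADD     → -6 -8 -1
DUP     → -6 -8 -1 -1
LOAD 2  → -6 -8 -1 -1 -6
ADD     → -6 -8 -1 -7

-6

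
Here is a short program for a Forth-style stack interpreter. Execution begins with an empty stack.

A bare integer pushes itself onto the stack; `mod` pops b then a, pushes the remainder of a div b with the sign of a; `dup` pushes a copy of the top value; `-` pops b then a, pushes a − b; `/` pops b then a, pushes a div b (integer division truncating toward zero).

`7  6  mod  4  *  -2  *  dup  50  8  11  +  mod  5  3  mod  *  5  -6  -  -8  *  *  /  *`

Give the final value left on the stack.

0

7   → [7]
6   → [7, 6]
mod → [1]
4   → [1, 4]
*   → [4]
-2  → [4, -2]
*   → [-8]
dup → [-8, -8]
50  → [-8, -8, 50]
8   → [-8, -8, 50, 8]
11  → [-8, -8, 50, 8, 11]
+   → [-8, -8, 50, 19]
mod → [-8, -8, 12]
5   → [-8, -8, 12, 5]
3   → [-8, -8, 12, 5, 3]
mod → [-8, -8, 12, 2]
*   → [-8, -8, 24]
5   → [-8, -8, 24, 5]
-6  → [-8, -8, 24, 5, -6]
-   → [-8, -8, 24, 11]
-8  → [-8, -8, 24, 11, -8]
*   → [-8, -8, 24, -88]
*   → [-8, -8, -2112]
/   → [-8, 0]
*   → [0]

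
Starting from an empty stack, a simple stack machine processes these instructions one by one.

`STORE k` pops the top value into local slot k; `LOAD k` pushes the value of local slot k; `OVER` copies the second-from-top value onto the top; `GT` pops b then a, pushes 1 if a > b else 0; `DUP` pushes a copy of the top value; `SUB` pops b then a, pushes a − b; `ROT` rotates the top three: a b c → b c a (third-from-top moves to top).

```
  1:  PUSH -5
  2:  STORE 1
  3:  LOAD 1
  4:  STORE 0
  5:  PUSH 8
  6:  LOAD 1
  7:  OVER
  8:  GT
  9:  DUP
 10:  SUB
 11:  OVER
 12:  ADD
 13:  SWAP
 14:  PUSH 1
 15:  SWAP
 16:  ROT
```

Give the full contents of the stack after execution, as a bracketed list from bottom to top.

[1, 8, 8]

PUSH -5  [-5]
STORE 1  []
LOAD 1   [-5]
STORE 0  []
PUSH 8   [8]
LOAD 1   [8, -5]
OVER     [8, -5, 8]
GT       [8, 0]
DUP      [8, 0, 0]
SUB      [8, 0]
OVER     [8, 0, 8]
ADD      [8, 8]
SWAP     [8, 8]
PUSH 1   [8, 8, 1]
SWAP     [8, 1, 8]
ROT      [1, 8, 8]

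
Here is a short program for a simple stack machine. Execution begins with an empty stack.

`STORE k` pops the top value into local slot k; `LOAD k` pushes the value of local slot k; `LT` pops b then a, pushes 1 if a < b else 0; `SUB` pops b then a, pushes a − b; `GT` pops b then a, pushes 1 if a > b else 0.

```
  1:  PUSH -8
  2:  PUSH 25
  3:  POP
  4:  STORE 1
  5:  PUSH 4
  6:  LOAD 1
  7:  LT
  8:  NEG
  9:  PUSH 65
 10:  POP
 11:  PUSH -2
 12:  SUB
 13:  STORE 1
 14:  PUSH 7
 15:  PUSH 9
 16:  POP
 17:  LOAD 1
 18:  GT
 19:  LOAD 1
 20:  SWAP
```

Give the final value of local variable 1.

2

PUSH -8 -> -8
PUSH 25 -> -8 25
POP     -> -8
STORE 1 -> (empty)
PUSH 4  -> 4
LOAD 1  -> 4 -8
LT      -> 0
NEG     -> 0
PUSH 65 -> 0 65
POP     -> 0
PUSH -2 -> 0 -2
SUB     -> 2
STORE 1 -> (empty)
PUSH 7  -> 7
PUSH 9  -> 7 9
POP     -> 7
LOAD 1  -> 7 2
GT      -> 1
LOAD 1  -> 1 2
SWAP    -> 2 1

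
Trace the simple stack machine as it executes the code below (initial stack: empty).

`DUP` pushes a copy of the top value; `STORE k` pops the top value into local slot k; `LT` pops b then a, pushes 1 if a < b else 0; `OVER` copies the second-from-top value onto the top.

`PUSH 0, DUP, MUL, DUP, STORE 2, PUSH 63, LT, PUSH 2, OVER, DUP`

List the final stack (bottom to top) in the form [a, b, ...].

PUSH 0   0
DUP      0 0
MUL      0
DUP      0 0
STORE 2  0
PUSH 63  0 63
LT       1
PUSH 2   1 2
OVER     1 2 1
DUP      1 2 1 1

[1, 2, 1, 1]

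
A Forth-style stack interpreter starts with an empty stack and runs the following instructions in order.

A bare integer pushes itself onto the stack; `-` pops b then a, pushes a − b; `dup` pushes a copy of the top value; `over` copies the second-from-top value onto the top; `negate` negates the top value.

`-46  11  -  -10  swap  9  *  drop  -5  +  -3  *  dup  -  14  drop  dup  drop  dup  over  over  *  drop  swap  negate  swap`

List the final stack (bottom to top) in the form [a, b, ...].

-46    : -46
11     : -46 11
-      : -57
-10    : -57 -10
swap   : -10 -57
9      : -10 -57 9
*      : -10 -513
drop   : -10
-5     : -10 -5
+      : -15
-3     : -15 -3
*      : 45
dup    : 45 45
-      : 0
14     : 0 14
drop   : 0
dup    : 0 0
drop   : 0
dup    : 0 0
over   : 0 0 0
over   : 0 0 0 0
*      : 0 0 0
drop   : 0 0
swap   : 0 0
negate : 0 0
swap   : 0 0

[0, 0]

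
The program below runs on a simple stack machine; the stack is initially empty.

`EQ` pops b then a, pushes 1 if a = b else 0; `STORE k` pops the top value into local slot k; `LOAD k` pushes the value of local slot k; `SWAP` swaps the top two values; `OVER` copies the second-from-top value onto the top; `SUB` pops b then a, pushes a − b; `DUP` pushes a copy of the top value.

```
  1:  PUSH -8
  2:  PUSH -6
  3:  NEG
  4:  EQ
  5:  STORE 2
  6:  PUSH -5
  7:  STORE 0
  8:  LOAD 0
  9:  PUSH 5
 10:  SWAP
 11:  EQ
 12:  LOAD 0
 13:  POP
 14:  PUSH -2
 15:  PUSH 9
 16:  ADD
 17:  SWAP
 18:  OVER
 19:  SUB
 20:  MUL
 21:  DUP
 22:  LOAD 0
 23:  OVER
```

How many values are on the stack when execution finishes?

4

PUSH -8 -> [-8]
PUSH -6 -> [-8, -6]
NEG     -> [-8, 6]
EQ      -> [0]
STORE 2 -> []
PUSH -5 -> [-5]
STORE 0 -> []
LOAD 0  -> [-5]
PUSH 5  -> [-5, 5]
SWAP    -> [5, -5]
EQ      -> [0]
LOAD 0  -> [0, -5]
POP     -> [0]
PUSH -2 -> [0, -2]
PUSH 9  -> [0, -2, 9]
ADD     -> [0, 7]
SWAP    -> [7, 0]
OVER    -> [7, 0, 7]
SUB     -> [7, -7]
MUL     -> [-49]
DUP     -> [-49, -49]
LOAD 0  -> [-49, -49, -5]
OVER    -> [-49, -49, -5, -49]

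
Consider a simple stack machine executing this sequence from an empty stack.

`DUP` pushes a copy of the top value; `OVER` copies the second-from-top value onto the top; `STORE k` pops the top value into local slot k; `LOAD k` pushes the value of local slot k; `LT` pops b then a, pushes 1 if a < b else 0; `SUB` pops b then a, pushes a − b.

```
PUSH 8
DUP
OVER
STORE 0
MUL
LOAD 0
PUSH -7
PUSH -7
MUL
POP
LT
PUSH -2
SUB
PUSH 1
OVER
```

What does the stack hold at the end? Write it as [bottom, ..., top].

[2, 1, 2]

PUSH 8  : 8
DUP     : 8 8
OVER    : 8 8 8
STORE 0 : 8 8
MUL     : 64
LOAD 0  : 64 8
PUSH -7 : 64 8 -7
PUSH -7 : 64 8 -7 -7
MUL     : 64 8 49
POP     : 64 8
LT      : 0
PUSH -2 : 0 -2
SUB     : 2
PUSH 1  : 2 1
OVER    : 2 1 2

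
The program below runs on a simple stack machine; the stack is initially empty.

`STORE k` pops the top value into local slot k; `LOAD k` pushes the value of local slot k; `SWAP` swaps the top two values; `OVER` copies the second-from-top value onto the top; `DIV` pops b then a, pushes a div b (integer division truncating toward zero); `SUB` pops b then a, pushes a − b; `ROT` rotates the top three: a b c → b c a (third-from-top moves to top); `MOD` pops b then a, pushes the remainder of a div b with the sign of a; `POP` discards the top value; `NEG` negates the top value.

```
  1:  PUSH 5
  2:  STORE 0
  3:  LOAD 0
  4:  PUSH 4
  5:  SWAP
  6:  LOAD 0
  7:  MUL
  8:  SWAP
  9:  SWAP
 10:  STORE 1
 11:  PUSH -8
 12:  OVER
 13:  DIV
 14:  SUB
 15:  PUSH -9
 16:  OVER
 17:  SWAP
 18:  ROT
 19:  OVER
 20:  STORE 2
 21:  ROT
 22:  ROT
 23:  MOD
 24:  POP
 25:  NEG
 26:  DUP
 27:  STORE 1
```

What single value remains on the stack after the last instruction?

-6

PUSH 5  : [5]
STORE 0 : []
LOAD 0  : [5]
PUSH 4  : [5, 4]
SWAP    : [4, 5]
LOAD 0  : [4, 5, 5]
MUL     : [4, 25]
SWAP    : [25, 4]
SWAP    : [4, 25]
STORE 1 : [4]
PUSH -8 : [4, -8]
OVER    : [4, -8, 4]
DIV     : [4, -2]
SUB     : [6]
PUSH -9 : [6, -9]
OVER    : [6, -9, 6]
SWAP    : [6, 6, -9]
ROT     : [6, -9, 6]
OVER    : [6, -9, 6, -9]
STORE 2 : [6, -9, 6]
ROT     : [-9, 6, 6]
ROT     : [6, 6, -9]
MOD     : [6, 6]
POP     : [6]
NEG     : [-6]
DUP     : [-6, -6]
STORE 1 : [-6]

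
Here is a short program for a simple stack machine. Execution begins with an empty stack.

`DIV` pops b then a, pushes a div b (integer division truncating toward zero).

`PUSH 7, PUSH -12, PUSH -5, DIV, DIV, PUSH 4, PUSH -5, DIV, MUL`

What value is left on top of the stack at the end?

0

PUSH 7    [7]
PUSH -12  [7, -12]
PUSH -5   [7, -12, -5]
DIV       [7, 2]
DIV       [3]
PUSH 4    [3, 4]
PUSH -5   [3, 4, -5]
DIV       [3, 0]
MUL       [0]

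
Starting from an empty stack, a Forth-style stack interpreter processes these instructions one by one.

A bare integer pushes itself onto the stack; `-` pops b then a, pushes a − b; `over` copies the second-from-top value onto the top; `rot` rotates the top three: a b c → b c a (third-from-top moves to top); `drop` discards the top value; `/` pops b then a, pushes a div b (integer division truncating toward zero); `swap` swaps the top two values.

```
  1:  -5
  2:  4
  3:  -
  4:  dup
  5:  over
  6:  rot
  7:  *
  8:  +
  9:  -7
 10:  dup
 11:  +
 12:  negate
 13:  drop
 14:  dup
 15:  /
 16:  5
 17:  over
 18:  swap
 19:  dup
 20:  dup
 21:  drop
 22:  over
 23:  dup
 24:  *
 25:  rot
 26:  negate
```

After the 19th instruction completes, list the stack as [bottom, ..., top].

-5      -5
4       -5 4
-       -9
dup     -9 -9
over    -9 -9 -9
rot     -9 -9 -9
*       -9 81
+       72
-7      72 -7
dup     72 -7 -7
+       72 -14
negate  72 14
drop    72
dup     72 72
/       1
5       1 5
over    1 5 1
swap    1 1 5
dup     1 1 5 5

[1, 1, 5, 5]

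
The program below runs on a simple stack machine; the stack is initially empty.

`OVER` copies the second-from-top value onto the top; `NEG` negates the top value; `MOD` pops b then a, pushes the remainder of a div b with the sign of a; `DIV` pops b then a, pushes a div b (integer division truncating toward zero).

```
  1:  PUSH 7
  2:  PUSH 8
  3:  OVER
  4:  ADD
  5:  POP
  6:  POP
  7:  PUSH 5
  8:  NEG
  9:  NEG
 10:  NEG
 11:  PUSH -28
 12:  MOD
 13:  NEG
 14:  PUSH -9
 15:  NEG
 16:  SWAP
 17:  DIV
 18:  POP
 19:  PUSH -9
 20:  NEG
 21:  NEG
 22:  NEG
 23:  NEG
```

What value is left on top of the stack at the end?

PUSH 7   -> [7]
PUSH 8   -> [7, 8]
OVER     -> [7, 8, 7]
ADD      -> [7, 15]
POP      -> [7]
POP      -> []
PUSH 5   -> [5]
NEG      -> [-5]
NEG      -> [5]
NEG      -> [-5]
PUSH -28 -> [-5, -28]
MOD      -> [-5]
NEG      -> [5]
PUSH -9  -> [5, -9]
NEG      -> [5, 9]
SWAP     -> [9, 5]
DIV      -> [1]
POP      -> []
PUSH -9  -> [-9]
NEG      -> [9]
NEG      -> [-9]
NEG      -> [9]
NEG      -> [-9]

-9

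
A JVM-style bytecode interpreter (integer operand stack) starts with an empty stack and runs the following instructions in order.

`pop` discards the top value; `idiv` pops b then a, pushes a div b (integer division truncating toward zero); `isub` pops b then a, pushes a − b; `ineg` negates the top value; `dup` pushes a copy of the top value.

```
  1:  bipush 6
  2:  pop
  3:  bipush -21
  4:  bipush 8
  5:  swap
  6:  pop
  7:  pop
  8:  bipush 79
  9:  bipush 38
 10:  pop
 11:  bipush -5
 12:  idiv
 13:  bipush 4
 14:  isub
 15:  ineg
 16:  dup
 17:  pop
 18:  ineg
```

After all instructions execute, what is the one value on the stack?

-19

bipush 6    [6]
pop         []
bipush -21  [-21]
bipush 8    [-21, 8]
swap        [8, -21]
pop         [8]
pop         []
bipush 79   [79]
bipush 38   [79, 38]
pop         [79]
bipush -5   [79, -5]
idiv        [-15]
bipush 4    [-15, 4]
isub        [-19]
ineg        [19]
dup         [19, 19]
pop         [19]
ineg        [-19]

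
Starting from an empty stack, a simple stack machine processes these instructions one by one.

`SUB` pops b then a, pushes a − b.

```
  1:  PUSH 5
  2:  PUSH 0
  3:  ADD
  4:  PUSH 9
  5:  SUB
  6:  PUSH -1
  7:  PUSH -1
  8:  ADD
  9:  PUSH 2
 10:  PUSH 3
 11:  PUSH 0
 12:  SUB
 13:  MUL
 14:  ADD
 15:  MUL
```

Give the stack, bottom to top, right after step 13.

PUSH 5  -> 5
PUSH 0  -> 5 0
ADD     -> 5
PUSH 9  -> 5 9
SUB     -> -4
PUSH -1 -> -4 -1
PUSH -1 -> -4 -1 -1
ADD     -> -4 -2
PUSH 2  -> -4 -2 2
PUSH 3  -> -4 -2 2 3
PUSH 0  -> -4 -2 2 3 0
SUB     -> -4 -2 2 3
MUL     -> -4 -2 6

[-4, -2, 6]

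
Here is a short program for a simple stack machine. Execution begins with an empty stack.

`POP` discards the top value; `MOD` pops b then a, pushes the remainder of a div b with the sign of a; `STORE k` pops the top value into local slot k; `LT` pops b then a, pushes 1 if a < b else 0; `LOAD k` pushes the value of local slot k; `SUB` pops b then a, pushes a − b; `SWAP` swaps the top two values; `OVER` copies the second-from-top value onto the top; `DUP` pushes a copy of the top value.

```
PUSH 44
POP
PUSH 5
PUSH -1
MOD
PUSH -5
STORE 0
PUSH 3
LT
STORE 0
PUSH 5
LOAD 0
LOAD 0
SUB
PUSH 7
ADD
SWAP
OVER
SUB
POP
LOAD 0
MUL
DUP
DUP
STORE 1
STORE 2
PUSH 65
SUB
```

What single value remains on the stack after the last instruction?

-58

PUSH 44 : 44
POP     : (empty)
PUSH 5  : 5
PUSH -1 : 5 -1
MOD     : 0
PUSH -5 : 0 -5
STORE 0 : 0
PUSH 3  : 0 3
LT      : 1
STORE 0 : (empty)
PUSH 5  : 5
LOAD 0  : 5 1
LOAD 0  : 5 1 1
SUB     : 5 0
PUSH 7  : 5 0 7
ADD     : 5 7
SWAP    : 7 5
OVER    : 7 5 7
SUB     : 7 -2
POP     : 7
LOAD 0  : 7 1
MUL     : 7
DUP     : 7 7
DUP     : 7 7 7
STORE 1 : 7 7
STORE 2 : 7
PUSH 65 : 7 65
SUB     : -58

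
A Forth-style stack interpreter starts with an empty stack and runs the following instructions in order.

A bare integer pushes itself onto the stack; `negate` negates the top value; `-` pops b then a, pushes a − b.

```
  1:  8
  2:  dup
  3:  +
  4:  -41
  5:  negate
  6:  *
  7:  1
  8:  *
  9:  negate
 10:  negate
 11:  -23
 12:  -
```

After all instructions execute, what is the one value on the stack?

8      : 8
dup    : 8 8
+      : 16
-41    : 16 -41
negate : 16 41
*      : 656
1      : 656 1
*      : 656
negate : -656
negate : 656
-23    : 656 -23
-      : 679

679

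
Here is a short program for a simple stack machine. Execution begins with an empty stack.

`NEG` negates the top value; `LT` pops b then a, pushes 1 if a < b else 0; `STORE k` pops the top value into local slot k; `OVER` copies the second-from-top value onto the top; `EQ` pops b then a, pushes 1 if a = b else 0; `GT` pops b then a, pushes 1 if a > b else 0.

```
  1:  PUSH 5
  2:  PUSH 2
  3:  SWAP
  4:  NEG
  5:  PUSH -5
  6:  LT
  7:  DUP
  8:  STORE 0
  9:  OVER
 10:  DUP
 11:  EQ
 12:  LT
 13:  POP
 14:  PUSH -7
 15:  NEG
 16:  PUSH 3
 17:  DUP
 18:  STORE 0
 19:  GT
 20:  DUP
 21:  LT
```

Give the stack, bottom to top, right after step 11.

[2, 0, 1]

PUSH 5   5
PUSH 2   5 2
SWAP     2 5
NEG      2 -5
PUSH -5  2 -5 -5
LT       2 0
DUP      2 0 0
STORE 0  2 0
OVER     2 0 2
DUP      2 0 2 2
EQ       2 0 1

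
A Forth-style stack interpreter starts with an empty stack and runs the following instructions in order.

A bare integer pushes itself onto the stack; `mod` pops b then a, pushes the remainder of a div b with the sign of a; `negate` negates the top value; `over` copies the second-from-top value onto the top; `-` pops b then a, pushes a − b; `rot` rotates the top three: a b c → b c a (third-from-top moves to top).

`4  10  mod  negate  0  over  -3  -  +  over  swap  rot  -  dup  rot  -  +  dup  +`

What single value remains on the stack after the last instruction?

20

4       [4]
10      [4, 10]
mod     [4]
negate  [-4]
0       [-4, 0]
over    [-4, 0, -4]
-3      [-4, 0, -4, -3]
-       [-4, 0, -1]
+       [-4, -1]
over    [-4, -1, -4]
swap    [-4, -4, -1]
rot     [-4, -1, -4]
-       [-4, 3]
dup     [-4, 3, 3]
rot     [3, 3, -4]
-       [3, 7]
+       [10]
dup     [10, 10]
+       [20]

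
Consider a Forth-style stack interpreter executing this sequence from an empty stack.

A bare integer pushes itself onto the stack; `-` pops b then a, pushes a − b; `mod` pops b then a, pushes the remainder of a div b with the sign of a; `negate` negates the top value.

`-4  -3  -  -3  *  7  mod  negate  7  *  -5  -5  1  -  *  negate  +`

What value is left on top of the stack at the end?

-4     → [-4]
-3     → [-4, -3]
-      → [-1]
-3     → [-1, -3]
*      → [3]
7      → [3, 7]
mod    → [3]
negate → [-3]
7      → [-3, 7]
*      → [-21]
-5     → [-21, -5]
-5     → [-21, -5, -5]
1      → [-21, -5, -5, 1]
-      → [-21, -5, -6]
*      → [-21, 30]
negate → [-21, -30]
+      → [-51]

-51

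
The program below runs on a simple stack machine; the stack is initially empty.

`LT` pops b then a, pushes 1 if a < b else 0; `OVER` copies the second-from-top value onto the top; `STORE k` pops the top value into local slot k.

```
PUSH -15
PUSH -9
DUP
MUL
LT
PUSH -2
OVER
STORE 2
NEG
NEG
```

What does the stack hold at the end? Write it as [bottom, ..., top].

PUSH -15 → [-15]
PUSH -9  → [-15, -9]
DUP      → [-15, -9, -9]
MUL      → [-15, 81]
LT       → [1]
PUSH -2  → [1, -2]
OVER     → [1, -2, 1]
STORE 2  → [1, -2]
NEG      → [1, 2]
NEG      → [1, -2]

[1, -2]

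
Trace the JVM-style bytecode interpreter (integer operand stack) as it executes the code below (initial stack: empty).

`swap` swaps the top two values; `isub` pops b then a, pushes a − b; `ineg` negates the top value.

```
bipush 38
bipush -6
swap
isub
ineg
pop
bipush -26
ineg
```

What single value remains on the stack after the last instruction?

bipush 38  → 38
bipush -6  → 38 -6
swap       → -6 38
isub       → -44
ineg       → 44
pop        → (empty)
bipush -26 → -26
ineg       → 26

26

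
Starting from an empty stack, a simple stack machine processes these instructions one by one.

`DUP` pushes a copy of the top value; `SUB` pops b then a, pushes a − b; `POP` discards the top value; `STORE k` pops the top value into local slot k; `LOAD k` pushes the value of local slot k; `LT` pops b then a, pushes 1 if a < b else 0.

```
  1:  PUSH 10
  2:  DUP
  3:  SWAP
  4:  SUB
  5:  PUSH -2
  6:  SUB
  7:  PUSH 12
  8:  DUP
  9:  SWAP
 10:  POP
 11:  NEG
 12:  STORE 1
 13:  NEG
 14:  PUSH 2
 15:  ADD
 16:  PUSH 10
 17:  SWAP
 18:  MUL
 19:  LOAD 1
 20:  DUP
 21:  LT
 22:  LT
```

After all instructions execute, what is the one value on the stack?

0

PUSH 10  10
DUP      10 10
SWAP     10 10
SUB      0
PUSH -2  0 -2
SUB      2
PUSH 12  2 12
DUP      2 12 12
SWAP     2 12 12
POP      2 12
NEG      2 -12
STORE 1  2
NEG      -2
PUSH 2   -2 2
ADD      0
PUSH 10  0 10
SWAP     10 0
MUL      0
LOAD 1   0 -12
DUP      0 -12 -12
LT       0 0
LT       0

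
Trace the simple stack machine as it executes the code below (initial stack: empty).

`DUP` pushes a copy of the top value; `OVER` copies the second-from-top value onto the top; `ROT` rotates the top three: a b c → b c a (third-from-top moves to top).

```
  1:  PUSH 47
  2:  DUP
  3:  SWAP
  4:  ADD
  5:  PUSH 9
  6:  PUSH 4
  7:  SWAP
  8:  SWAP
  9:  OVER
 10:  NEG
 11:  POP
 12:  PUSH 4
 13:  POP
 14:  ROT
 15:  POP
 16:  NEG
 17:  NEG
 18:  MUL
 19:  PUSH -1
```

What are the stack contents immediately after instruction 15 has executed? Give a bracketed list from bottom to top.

PUSH 47 -> [47]
DUP     -> [47, 47]
SWAP    -> [47, 47]
ADD     -> [94]
PUSH 9  -> [94, 9]
PUSH 4  -> [94, 9, 4]
SWAP    -> [94, 4, 9]
SWAP    -> [94, 9, 4]
OVER    -> [94, 9, 4, 9]
NEG     -> [94, 9, 4, -9]
POP     -> [94, 9, 4]
PUSH 4  -> [94, 9, 4, 4]
POP     -> [94, 9, 4]
ROT     -> [9, 4, 94]
POP     -> [9, 4]

[9, 4]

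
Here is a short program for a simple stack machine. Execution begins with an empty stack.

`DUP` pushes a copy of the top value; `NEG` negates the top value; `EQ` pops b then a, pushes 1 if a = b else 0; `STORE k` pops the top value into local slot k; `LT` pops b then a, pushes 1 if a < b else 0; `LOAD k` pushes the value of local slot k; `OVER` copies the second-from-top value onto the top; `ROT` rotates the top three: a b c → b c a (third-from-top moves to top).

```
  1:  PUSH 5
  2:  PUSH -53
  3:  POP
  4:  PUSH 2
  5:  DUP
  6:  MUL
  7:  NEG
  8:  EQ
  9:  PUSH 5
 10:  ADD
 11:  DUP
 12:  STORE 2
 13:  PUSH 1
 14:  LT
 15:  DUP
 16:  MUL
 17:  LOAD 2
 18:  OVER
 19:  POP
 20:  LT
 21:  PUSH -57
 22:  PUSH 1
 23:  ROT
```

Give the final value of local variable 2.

PUSH 5   -> [5]
PUSH -53 -> [5, -53]
POP      -> [5]
PUSH 2   -> [5, 2]
DUP      -> [5, 2, 2]
MUL      -> [5, 4]
NEG      -> [5, -4]
EQ       -> [0]
PUSH 5   -> [0, 5]
ADD      -> [5]
DUP      -> [5, 5]
STORE 2  -> [5]
PUSH 1   -> [5, 1]
LT       -> [0]
DUP      -> [0, 0]
MUL      -> [0]
LOAD 2   -> [0, 5]
OVER     -> [0, 5, 0]
POP      -> [0, 5]
LT       -> [1]
PUSH -57 -> [1, -57]
PUSH 1   -> [1, -57, 1]
ROT      -> [-57, 1, 1]

5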